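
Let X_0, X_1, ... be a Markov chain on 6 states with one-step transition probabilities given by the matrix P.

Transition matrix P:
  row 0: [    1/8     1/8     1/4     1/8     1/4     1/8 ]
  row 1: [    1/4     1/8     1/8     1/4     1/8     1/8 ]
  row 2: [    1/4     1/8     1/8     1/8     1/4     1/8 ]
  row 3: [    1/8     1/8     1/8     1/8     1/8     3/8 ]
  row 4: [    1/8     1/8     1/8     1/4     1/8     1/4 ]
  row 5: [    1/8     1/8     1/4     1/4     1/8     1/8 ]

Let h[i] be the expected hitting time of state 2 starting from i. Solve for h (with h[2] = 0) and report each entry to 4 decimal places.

h = [5.2522, 5.8996, 0.0000, 5.8256, 5.8984, 5.2431]

First-step conditioning: h[2] = 0; for i ≠ 2, h[i] = 1 + Σ_k P[i][k]·h[k].
  h[0] = 1 + 1/8·h[0] + 1/8·h[1] + 1/8·h[3] + 1/4·h[4] + 1/8·h[5]
  h[1] = 1 + 1/4·h[0] + 1/8·h[1] + 1/4·h[3] + 1/8·h[4] + 1/8·h[5]
  h[3] = 1 + 1/8·h[0] + 1/8·h[1] + 1/8·h[3] + 1/8·h[4] + 3/8·h[5]
  h[4] = 1 + 1/8·h[0] + 1/8·h[1] + 1/4·h[3] + 1/8·h[4] + 1/4·h[5]
  h[5] = 1 + 1/8·h[0] + 1/8·h[1] + 1/4·h[3] + 1/8·h[4] + 1/8·h[5]
Solving the 5×5 linear system over states ≠ 2 gives exactly h = [36928/7031, 41480/7031, 0, 40960/7031, 41472/7031, 36864/7031] (h[2] = 0 is the target).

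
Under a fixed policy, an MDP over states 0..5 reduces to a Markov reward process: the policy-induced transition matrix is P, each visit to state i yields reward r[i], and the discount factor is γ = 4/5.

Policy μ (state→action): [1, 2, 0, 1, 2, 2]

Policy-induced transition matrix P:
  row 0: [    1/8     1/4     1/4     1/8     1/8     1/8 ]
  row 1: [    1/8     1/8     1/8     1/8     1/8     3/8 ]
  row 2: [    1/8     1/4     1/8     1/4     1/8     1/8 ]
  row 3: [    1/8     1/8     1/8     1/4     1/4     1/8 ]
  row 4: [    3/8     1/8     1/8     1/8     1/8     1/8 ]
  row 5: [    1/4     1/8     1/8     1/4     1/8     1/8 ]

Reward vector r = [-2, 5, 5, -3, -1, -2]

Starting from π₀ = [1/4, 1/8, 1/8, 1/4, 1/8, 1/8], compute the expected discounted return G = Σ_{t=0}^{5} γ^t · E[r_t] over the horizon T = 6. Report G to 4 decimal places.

t=0: π = [0.2500, 0.1250, 0.1250, 0.2500, 0.1250, 0.1250], E[r] = -0.3750, γ^t·E[r] = -0.375000, running G = -0.375000
t=1: π = [0.1719, 0.1719, 0.1563, 0.1875, 0.1563, 0.1563], E[r] = 0.2656, γ^t·E[r] = 0.212500, running G = -0.162500
t=2: π = [0.1836, 0.1660, 0.1465, 0.1875, 0.1484, 0.1680], E[r] = 0.1484, γ^t·E[r] = 0.095000, running G = -0.067500
t=3: π = [0.1831, 0.1663, 0.1479, 0.1877, 0.1484, 0.1665], E[r] = 0.1602, γ^t·E[r] = 0.082000, running G = 0.014500
t=4: π = [0.1829, 0.1664, 0.1479, 0.1878, 0.1485, 0.1666], E[r] = 0.1606, γ^t·E[r] = 0.065775, running G = 0.080275
t=5: π = [0.1829, 0.1664, 0.1479, 0.1878, 0.1485, 0.1666], E[r] = 0.1602, γ^t·E[r] = 0.052498, running G = 0.132773

G = 0.1328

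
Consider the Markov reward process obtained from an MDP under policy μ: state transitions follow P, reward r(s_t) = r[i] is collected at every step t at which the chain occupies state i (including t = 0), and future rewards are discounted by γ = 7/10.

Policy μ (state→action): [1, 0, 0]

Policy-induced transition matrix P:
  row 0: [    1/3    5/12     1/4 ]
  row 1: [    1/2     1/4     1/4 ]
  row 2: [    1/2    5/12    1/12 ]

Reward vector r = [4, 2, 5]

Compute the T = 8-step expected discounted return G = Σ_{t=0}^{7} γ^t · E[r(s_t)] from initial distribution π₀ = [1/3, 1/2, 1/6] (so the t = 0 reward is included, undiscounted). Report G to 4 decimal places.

t=0: π = [0.3333, 0.5000, 0.1667], E[r] = 3.1667, γ^t·E[r] = 3.166667, running G = 3.166667
t=1: π = [0.4444, 0.3333, 0.2222], E[r] = 3.5556, γ^t·E[r] = 2.488889, running G = 5.655556
t=2: π = [0.4259, 0.3611, 0.2130], E[r] = 3.4907, γ^t·E[r] = 1.710463, running G = 7.366019
t=3: π = [0.4290, 0.3565, 0.2145], E[r] = 3.5015, γ^t·E[r] = 1.201029, running G = 8.567048
t=4: π = [0.4285, 0.3573, 0.2142], E[r] = 3.4997, γ^t·E[r] = 0.840288, running G = 9.407336
t=5: π = [0.4286, 0.3571, 0.2143], E[r] = 3.5000, γ^t·E[r] = 0.588252, running G = 9.995588
t=6: π = [0.4286, 0.3571, 0.2143], E[r] = 3.5000, γ^t·E[r] = 0.411771, running G = 10.407359
t=7: π = [0.4286, 0.3571, 0.2143], E[r] = 3.5000, γ^t·E[r] = 0.288240, running G = 10.695599

G = 10.6956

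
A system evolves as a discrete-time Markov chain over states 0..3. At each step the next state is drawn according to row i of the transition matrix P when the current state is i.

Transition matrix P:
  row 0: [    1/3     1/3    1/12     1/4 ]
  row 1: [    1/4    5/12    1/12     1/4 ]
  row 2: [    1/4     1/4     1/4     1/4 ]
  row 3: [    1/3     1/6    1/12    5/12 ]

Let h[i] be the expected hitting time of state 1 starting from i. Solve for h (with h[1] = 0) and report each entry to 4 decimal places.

First-step conditioning: h[1] = 0; for i ≠ 1, h[i] = 1 + Σ_k P[i][k]·h[k].
  h[0] = 1 + 1/3·h[0] + 1/12·h[2] + 1/4·h[3]
  h[2] = 1 + 1/4·h[0] + 1/4·h[2] + 1/4·h[3]
  h[3] = 1 + 1/3·h[0] + 1/12·h[2] + 5/12·h[3]
Solving the 3×3 linear system over states ≠ 1 gives exactly h = [40/11, 0, 4, 48/11] (h[1] = 0 is the target).

h = [3.6364, 0.0000, 4.0000, 4.3636]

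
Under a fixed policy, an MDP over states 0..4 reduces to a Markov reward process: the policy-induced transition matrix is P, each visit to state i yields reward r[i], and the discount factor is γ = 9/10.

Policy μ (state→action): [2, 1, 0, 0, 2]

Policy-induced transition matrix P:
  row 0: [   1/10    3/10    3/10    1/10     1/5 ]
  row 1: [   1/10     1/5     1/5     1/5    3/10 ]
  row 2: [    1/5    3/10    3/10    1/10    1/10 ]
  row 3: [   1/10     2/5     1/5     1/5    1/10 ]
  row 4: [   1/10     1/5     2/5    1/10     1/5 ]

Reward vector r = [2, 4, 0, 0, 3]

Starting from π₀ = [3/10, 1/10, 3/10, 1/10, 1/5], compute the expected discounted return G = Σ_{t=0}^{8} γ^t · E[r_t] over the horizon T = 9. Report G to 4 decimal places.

t=0: π = [0.3000, 0.1000, 0.3000, 0.1000, 0.2000], E[r] = 1.6000, γ^t·E[r] = 1.600000, running G = 1.600000
t=1: π = [0.1300, 0.2800, 0.3000, 0.1200, 0.1700], E[r] = 1.8900, γ^t·E[r] = 1.701000, running G = 3.301000
t=2: π = [0.1300, 0.2670, 0.2770, 0.1400, 0.1860], E[r] = 1.8860, γ^t·E[r] = 1.527660, running G = 4.828660
t=3: π = [0.1277, 0.2687, 0.2779, 0.1407, 0.1850], E[r] = 1.8852, γ^t·E[r] = 1.374311, running G = 6.202971
t=4: π = [0.1278, 0.2687, 0.2776, 0.1409, 0.1850], E[r] = 1.8854, γ^t·E[r] = 1.237018, running G = 7.439988
t=5: π = [0.1278, 0.2687, 0.2775, 0.1410, 0.1850], E[r] = 1.8855, γ^t·E[r] = 1.113348, running G = 8.553336
t=6: π = [0.1278, 0.2687, 0.2775, 0.1410, 0.1850], E[r] = 1.8855, γ^t·E[r] = 1.002012, running G = 9.555348
t=7: π = [0.1278, 0.2687, 0.2775, 0.1410, 0.1850], E[r] = 1.8855, γ^t·E[r] = 0.901811, running G = 10.457159
t=8: π = [0.1278, 0.2687, 0.2775, 0.1410, 0.1850], E[r] = 1.8855, γ^t·E[r] = 0.811630, running G = 11.268789

G = 11.2688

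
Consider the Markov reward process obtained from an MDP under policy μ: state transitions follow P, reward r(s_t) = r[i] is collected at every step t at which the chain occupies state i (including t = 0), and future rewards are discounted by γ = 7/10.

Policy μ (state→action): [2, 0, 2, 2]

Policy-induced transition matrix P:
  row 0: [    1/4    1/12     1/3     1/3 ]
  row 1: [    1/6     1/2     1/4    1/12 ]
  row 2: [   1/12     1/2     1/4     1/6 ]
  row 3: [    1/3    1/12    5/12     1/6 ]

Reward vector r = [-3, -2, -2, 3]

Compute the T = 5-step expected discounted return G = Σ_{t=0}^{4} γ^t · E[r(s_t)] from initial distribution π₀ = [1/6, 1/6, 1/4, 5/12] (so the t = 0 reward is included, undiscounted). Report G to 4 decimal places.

t=0: π = [0.1667, 0.1667, 0.2500, 0.4167], E[r] = -0.0833, γ^t·E[r] = -0.083333, running G = -0.083333
t=1: π = [0.2292, 0.2569, 0.3333, 0.1806], E[r] = -1.3264, γ^t·E[r] = -0.928472, running G = -1.011806
t=2: π = [0.1881, 0.3293, 0.2992, 0.1834], E[r] = -1.2708, γ^t·E[r] = -0.622708, running G = -1.634514
t=3: π = [0.1880, 0.3452, 0.2962, 0.1706], E[r] = -1.3351, γ^t·E[r] = -0.457945, running G = -2.092459
t=4: π = [0.1861, 0.3506, 0.2941, 0.1692], E[r] = -1.3399, γ^t·E[r] = -0.321715, running G = -2.414174

G = -2.4142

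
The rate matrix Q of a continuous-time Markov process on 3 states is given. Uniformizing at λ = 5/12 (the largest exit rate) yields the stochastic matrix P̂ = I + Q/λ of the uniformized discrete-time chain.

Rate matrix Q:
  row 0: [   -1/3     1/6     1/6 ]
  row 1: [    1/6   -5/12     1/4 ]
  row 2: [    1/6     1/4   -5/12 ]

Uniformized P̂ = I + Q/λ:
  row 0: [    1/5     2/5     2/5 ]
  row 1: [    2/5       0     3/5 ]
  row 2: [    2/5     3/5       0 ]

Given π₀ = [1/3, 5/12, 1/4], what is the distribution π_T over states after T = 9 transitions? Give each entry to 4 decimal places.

π = [0.3333, 0.3325, 0.3342]

t=0: π = [0.3333, 0.4167, 0.2500]
t=1: π = [0.3333, 0.2833, 0.3833]
t=2: π = [0.3333, 0.3633, 0.3033]
t=3: π = [0.3333, 0.3153, 0.3513]
t=4: π = [0.3333, 0.3441, 0.3225]
t=5: π = [0.3333, 0.3269, 0.3398]
t=6: π = [0.3333, 0.3372, 0.3294]
t=7: π = [0.3333, 0.3310, 0.3357]
t=8: π = [0.3333, 0.3347, 0.3319]
t=9: π = [0.3333, 0.3325, 0.3342]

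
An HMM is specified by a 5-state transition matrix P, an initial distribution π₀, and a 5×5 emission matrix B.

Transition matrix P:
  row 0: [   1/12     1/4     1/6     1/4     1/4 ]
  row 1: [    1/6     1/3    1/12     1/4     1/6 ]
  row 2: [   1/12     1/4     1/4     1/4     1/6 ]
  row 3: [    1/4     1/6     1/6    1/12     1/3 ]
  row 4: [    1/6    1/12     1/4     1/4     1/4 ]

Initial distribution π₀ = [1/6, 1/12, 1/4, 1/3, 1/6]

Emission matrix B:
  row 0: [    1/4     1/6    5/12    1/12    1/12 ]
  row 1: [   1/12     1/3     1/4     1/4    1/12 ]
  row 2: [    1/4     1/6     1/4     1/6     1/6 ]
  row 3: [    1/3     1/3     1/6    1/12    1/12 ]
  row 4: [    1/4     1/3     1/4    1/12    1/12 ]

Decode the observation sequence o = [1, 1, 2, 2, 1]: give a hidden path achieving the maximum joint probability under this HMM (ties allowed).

path = [3, 4, 0, 1, 1]

t=0: δ = [2.778e-02, 2.778e-02, 4.167e-02, 1.111e-01, 5.556e-02]  (obs o_0=1)
t=1: δ = [4.630e-03, 6.173e-03, 3.086e-03, 4.630e-03, 1.235e-02]  ψ = [3, 3, 3, 4, 3]  (obs o_1=1)
t=2: δ = [8.573e-04, 5.144e-04, 7.716e-04, 5.144e-04, 7.716e-04]  ψ = [4, 1, 4, 4, 4]  (obs o_2=2)
t=3: δ = [5.358e-05, 5.358e-05, 4.823e-05, 3.572e-05, 5.358e-05]  ψ = [3, 0, 2, 0, 0]  (obs o_3=2)
t=4: δ = [1.488e-06, 5.954e-06, 2.233e-06, 4.465e-06, 4.465e-06]  ψ = [1, 1, 4, 0, 0]  (obs o_4=1)
backtrack: best end state = 1; path = [3, 4, 0, 1, 1]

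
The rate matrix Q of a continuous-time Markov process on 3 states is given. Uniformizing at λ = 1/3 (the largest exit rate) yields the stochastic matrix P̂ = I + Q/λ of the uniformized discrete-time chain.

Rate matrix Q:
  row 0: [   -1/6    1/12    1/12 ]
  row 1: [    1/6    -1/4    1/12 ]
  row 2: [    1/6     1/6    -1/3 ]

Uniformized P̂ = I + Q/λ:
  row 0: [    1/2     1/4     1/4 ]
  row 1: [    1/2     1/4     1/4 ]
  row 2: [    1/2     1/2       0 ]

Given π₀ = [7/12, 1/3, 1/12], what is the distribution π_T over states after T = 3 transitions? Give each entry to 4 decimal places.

t=0: π = [0.5833, 0.3333, 0.0833]
t=1: π = [0.5000, 0.2708, 0.2292]
t=2: π = [0.5000, 0.3073, 0.1927]
t=3: π = [0.5000, 0.2982, 0.2018]

π = [0.5000, 0.2982, 0.2018]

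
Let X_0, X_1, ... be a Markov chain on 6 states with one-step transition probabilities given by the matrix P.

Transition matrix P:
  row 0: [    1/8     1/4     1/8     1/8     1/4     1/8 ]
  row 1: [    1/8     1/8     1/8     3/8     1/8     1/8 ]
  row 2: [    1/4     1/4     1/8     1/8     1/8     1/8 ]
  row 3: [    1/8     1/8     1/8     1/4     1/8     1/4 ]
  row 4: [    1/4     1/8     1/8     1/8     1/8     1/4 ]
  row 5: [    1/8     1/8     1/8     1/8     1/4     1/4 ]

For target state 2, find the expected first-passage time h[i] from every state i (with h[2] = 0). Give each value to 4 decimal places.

h = [8.0000, 8.0000, 0.0000, 8.0000, 8.0000, 8.0000]

First-step conditioning: h[2] = 0; for i ≠ 2, h[i] = 1 + Σ_k P[i][k]·h[k].
  h[0] = 1 + 1/8·h[0] + 1/4·h[1] + 1/8·h[3] + 1/4·h[4] + 1/8·h[5]
  h[1] = 1 + 1/8·h[0] + 1/8·h[1] + 3/8·h[3] + 1/8·h[4] + 1/8·h[5]
  h[3] = 1 + 1/8·h[0] + 1/8·h[1] + 1/4·h[3] + 1/8·h[4] + 1/4·h[5]
  h[4] = 1 + 1/4·h[0] + 1/8·h[1] + 1/8·h[3] + 1/8·h[4] + 1/4·h[5]
  h[5] = 1 + 1/8·h[0] + 1/8·h[1] + 1/8·h[3] + 1/4·h[4] + 1/4·h[5]
Solving the 5×5 linear system over states ≠ 2 gives exactly h = [8, 8, 0, 8, 8, 8] (h[2] = 0 is the target).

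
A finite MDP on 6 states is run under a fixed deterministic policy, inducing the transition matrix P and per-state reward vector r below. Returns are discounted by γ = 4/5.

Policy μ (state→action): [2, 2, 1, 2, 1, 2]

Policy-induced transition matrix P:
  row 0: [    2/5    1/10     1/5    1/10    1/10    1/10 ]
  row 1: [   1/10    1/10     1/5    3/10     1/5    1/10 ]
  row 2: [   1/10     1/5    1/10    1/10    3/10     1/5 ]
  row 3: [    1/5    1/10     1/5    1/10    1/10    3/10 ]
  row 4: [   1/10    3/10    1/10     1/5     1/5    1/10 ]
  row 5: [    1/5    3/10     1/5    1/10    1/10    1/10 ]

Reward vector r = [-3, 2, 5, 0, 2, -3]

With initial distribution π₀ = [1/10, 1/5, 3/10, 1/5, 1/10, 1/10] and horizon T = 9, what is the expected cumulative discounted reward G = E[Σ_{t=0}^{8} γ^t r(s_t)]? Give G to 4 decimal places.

t=0: π = [0.1000, 0.2000, 0.3000, 0.2000, 0.1000, 0.1000], E[r] = 1.5000, γ^t·E[r] = 1.500000, running G = 1.500000
t=1: π = [0.1600, 0.1700, 0.1600, 0.1500, 0.1900, 0.1700], E[r] = 0.5300, γ^t·E[r] = 0.424000, running G = 1.924000
t=2: π = [0.1800, 0.1880, 0.1650, 0.1530, 0.1680, 0.1460], E[r] = 0.5590, γ^t·E[r] = 0.357760, running G = 2.281760
t=3: π = [0.1839, 0.1793, 0.1667, 0.1544, 0.1686, 0.1471], E[r] = 0.5363, γ^t·E[r] = 0.274586, running G = 2.556346
t=4: π = [0.1853, 0.1798, 0.1665, 0.1527, 0.1681, 0.1476], E[r] = 0.5296, γ^t·E[r] = 0.216932, running G = 2.773278
t=5: π = [0.1856, 0.1798, 0.1665, 0.1528, 0.1681, 0.1472], E[r] = 0.5300, γ^t·E[r] = 0.173670, running G = 2.946948
t=6: π = [0.1857, 0.1797, 0.1665, 0.1528, 0.1681, 0.1472], E[r] = 0.5296, γ^t·E[r] = 0.138836, running G = 3.085785
t=7: π = [0.1857, 0.1797, 0.1665, 0.1528, 0.1681, 0.1472], E[r] = 0.5296, γ^t·E[r] = 0.111057, running G = 3.196842
t=8: π = [0.1857, 0.1797, 0.1665, 0.1528, 0.1681, 0.1472], E[r] = 0.5296, γ^t·E[r] = 0.088845, running G = 3.285686

G = 3.2857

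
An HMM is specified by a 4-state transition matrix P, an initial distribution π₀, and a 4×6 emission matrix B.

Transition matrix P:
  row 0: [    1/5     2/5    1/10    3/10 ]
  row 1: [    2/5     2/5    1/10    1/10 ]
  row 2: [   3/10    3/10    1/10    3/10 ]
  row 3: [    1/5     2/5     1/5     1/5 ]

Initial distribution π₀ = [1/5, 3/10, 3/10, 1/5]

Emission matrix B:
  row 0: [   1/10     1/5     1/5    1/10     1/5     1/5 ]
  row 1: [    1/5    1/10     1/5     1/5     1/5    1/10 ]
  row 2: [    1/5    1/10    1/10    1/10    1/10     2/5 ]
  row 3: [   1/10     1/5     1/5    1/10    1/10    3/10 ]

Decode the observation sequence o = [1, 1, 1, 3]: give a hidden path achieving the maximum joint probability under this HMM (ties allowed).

path = [1, 0, 3, 1]

t=0: δ = [4.000e-02, 3.000e-02, 3.000e-02, 4.000e-02]  (obs o_0=1)
t=1: δ = [2.400e-03, 1.600e-03, 8.000e-04, 2.400e-03]  ψ = [1, 0, 3, 0]  (obs o_1=1)
t=2: δ = [1.280e-04, 9.600e-05, 4.800e-05, 1.440e-04]  ψ = [1, 0, 3, 0]  (obs o_2=1)
t=3: δ = [3.840e-06, 1.152e-05, 2.880e-06, 3.840e-06]  ψ = [1, 3, 3, 0]  (obs o_3=3)
backtrack: best end state = 1; path = [1, 0, 3, 1]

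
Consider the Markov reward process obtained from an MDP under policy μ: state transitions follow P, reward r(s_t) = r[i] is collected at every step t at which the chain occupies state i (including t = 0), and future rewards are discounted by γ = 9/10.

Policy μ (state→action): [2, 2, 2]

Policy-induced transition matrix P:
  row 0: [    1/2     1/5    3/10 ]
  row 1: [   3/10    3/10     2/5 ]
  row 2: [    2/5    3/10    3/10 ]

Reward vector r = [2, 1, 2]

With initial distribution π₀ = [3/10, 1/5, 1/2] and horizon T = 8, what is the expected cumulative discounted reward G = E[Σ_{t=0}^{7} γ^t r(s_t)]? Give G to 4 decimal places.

t=0: π = [0.3000, 0.2000, 0.5000], E[r] = 1.8000, γ^t·E[r] = 1.800000, running G = 1.800000
t=1: π = [0.4100, 0.2700, 0.3200], E[r] = 1.7300, γ^t·E[r] = 1.557000, running G = 3.357000
t=2: π = [0.4140, 0.2590, 0.3270], E[r] = 1.7410, γ^t·E[r] = 1.410210, running G = 4.767210
t=3: π = [0.4155, 0.2586, 0.3259], E[r] = 1.7414, γ^t·E[r] = 1.269481, running G = 6.036691
t=4: π = [0.4157, 0.2585, 0.3259], E[r] = 1.7416, γ^t·E[r] = 1.142631, running G = 7.179322
t=5: π = [0.4157, 0.2584, 0.3258], E[r] = 1.7416, γ^t·E[r] = 1.028379, running G = 8.207701
t=6: π = [0.4157, 0.2584, 0.3258], E[r] = 1.7416, γ^t·E[r] = 0.925543, running G = 9.133244
t=7: π = [0.4157, 0.2584, 0.3258], E[r] = 1.7416, γ^t·E[r] = 0.832989, running G = 9.966233

G = 9.9662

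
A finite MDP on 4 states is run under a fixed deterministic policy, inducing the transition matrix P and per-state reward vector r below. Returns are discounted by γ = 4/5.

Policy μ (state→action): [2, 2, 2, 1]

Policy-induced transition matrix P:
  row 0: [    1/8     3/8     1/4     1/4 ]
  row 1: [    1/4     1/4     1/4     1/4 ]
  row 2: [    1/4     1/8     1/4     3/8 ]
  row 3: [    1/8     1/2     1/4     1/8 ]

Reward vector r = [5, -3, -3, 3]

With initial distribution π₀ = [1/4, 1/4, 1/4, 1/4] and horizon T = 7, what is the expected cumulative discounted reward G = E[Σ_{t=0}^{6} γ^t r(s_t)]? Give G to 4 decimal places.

t=0: π = [0.2500, 0.2500, 0.2500, 0.2500], E[r] = 0.5000, γ^t·E[r] = 0.500000, running G = 0.500000
t=1: π = [0.1875, 0.3125, 0.2500, 0.2500], E[r] = 0.0000, γ^t·E[r] = 0.000000, running G = 0.500000
t=2: π = [0.1953, 0.3047, 0.2500, 0.2500], E[r] = 0.0625, γ^t·E[r] = 0.040000, running G = 0.540000
t=3: π = [0.1943, 0.3057, 0.2500, 0.2500], E[r] = 0.0547, γ^t·E[r] = 0.028000, running G = 0.568000
t=4: π = [0.1945, 0.3055, 0.2500, 0.2500], E[r] = 0.0557, γ^t·E[r] = 0.022800, running G = 0.590800
t=5: π = [0.1944, 0.3056, 0.2500, 0.2500], E[r] = 0.0555, γ^t·E[r] = 0.018200, running G = 0.609000
t=6: π = [0.1944, 0.3056, 0.2500, 0.2500], E[r] = 0.0556, γ^t·E[r] = 0.014564, running G = 0.623564

G = 0.6236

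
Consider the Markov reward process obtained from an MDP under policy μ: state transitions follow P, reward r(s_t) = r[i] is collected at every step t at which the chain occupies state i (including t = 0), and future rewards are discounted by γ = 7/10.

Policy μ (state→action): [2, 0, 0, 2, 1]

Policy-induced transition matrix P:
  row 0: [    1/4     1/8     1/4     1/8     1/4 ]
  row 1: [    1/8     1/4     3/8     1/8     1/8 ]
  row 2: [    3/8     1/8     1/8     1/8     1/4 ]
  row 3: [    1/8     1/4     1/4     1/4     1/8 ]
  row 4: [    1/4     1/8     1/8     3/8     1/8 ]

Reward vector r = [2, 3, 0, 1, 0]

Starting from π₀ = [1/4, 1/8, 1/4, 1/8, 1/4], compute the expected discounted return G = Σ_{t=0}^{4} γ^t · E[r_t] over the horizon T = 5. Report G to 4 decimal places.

G = 3.0754

t=0: π = [0.2500, 0.1250, 0.2500, 0.1250, 0.2500], E[r] = 1.0000, γ^t·E[r] = 1.000000, running G = 1.000000
t=1: π = [0.2500, 0.1563, 0.2031, 0.2031, 0.1875], E[r] = 1.1719, γ^t·E[r] = 0.820313, running G = 1.820313
t=2: π = [0.2305, 0.1699, 0.2207, 0.1973, 0.1816], E[r] = 1.1680, γ^t·E[r] = 0.572305, running G = 2.392617
t=3: π = [0.2317, 0.1709, 0.2209, 0.1951, 0.1814], E[r] = 1.1711, γ^t·E[r] = 0.401702, running G = 2.794319
t=4: π = [0.2319, 0.1707, 0.2211, 0.1947, 0.1816], E[r] = 1.1707, γ^t·E[r] = 0.281089, running G = 3.075408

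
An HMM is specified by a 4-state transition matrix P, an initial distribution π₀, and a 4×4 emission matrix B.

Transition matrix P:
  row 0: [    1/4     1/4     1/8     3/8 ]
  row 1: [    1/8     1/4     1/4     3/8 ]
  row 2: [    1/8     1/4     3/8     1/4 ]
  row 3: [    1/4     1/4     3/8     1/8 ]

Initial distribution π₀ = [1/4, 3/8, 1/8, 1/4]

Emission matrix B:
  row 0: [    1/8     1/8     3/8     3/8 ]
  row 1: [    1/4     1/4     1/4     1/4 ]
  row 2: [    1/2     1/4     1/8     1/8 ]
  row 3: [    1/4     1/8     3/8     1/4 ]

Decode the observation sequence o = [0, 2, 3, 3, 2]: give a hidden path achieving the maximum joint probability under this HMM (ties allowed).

path = [1, 3, 0, 0, 3]

t=0: δ = [3.125e-02, 9.375e-02, 6.250e-02, 6.250e-02]  (obs o_0=0)
t=1: δ = [5.859e-03, 5.859e-03, 2.930e-03, 1.318e-02]  ψ = [3, 1, 1, 1]  (obs o_1=2)
t=2: δ = [1.236e-03, 8.240e-04, 6.180e-04, 5.493e-04]  ψ = [3, 3, 3, 0]  (obs o_2=3)
t=3: δ = [1.159e-04, 7.725e-05, 2.897e-05, 1.159e-04]  ψ = [0, 0, 2, 0]  (obs o_3=3)
t=4: δ = [1.086e-05, 7.242e-06, 5.431e-06, 1.629e-05]  ψ = [0, 0, 3, 0]  (obs o_4=2)
backtrack: best end state = 3; path = [1, 3, 0, 0, 3]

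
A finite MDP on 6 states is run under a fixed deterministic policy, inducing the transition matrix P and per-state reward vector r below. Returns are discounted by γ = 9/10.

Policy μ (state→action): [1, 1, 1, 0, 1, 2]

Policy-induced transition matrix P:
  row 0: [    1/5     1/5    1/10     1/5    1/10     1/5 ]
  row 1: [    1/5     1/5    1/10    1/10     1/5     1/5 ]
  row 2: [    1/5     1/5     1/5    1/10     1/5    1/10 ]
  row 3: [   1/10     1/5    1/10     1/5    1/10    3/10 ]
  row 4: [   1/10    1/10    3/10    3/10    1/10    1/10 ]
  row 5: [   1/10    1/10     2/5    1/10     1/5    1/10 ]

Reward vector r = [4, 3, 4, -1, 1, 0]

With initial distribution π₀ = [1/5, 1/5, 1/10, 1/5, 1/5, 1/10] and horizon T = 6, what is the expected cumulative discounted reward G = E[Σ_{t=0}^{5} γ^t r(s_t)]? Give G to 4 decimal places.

G = 8.7104

t=0: π = [0.2000, 0.2000, 0.1000, 0.2000, 0.2000, 0.1000], E[r] = 1.8000, γ^t·E[r] = 1.800000, running G = 1.800000
t=1: π = [0.1500, 0.1700, 0.1800, 0.1800, 0.1400, 0.1800], E[r] = 1.7900, γ^t·E[r] = 1.611000, running G = 3.411000
t=2: π = [0.1500, 0.1680, 0.2000, 0.1610, 0.1530, 0.1680], E[r] = 1.8960, γ^t·E[r] = 1.535760, running G = 4.946760
t=3: π = [0.1518, 0.1679, 0.2010, 0.1617, 0.1536, 0.1640], E[r] = 1.9068, γ^t·E[r] = 1.390057, running G = 6.336817
t=4: π = [0.1521, 0.1682, 0.2000, 0.1621, 0.1533, 0.1643], E[r] = 1.9043, γ^t·E[r] = 1.249411, running G = 7.586228
t=5: π = [0.1520, 0.1682, 0.2000, 0.1621, 0.1533, 0.1644], E[r] = 1.9038, γ^t·E[r] = 1.124204, running G = 8.710432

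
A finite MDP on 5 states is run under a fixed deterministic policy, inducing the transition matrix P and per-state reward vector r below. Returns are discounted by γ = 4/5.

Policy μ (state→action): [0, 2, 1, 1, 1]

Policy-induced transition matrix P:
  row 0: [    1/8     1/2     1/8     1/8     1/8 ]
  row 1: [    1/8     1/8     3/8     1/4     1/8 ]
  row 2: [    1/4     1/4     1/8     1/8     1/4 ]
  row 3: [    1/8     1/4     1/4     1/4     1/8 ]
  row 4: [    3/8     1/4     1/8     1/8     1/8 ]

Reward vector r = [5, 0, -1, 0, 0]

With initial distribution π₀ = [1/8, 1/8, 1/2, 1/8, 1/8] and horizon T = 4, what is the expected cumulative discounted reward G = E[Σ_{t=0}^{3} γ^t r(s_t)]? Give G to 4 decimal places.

t=0: π = [0.1250, 0.1250, 0.5000, 0.1250, 0.1250], E[r] = 0.1250, γ^t·E[r] = 0.125000, running G = 0.125000
t=1: π = [0.2188, 0.2656, 0.1719, 0.1563, 0.1875], E[r] = 0.9219, γ^t·E[r] = 0.737500, running G = 0.862500
t=2: π = [0.1934, 0.2715, 0.2109, 0.1777, 0.1465], E[r] = 0.7559, γ^t·E[r] = 0.483750, running G = 1.346250
t=3: π = [0.1880, 0.2644, 0.2151, 0.1812, 0.1514], E[r] = 0.7249, γ^t·E[r] = 0.371125, running G = 1.717375

G = 1.7174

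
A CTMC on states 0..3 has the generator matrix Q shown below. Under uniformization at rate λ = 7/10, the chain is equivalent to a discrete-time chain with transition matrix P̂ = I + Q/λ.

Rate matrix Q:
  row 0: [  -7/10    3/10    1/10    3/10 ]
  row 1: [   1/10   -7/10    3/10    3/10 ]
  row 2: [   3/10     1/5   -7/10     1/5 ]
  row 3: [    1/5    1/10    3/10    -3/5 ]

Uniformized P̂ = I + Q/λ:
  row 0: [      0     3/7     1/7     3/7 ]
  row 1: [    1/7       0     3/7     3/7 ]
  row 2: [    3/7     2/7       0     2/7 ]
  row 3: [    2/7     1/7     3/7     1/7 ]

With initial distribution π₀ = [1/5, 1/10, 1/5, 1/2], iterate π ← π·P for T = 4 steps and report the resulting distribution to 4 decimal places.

t=0: π = [0.2000, 0.1000, 0.2000, 0.5000]
t=1: π = [0.2429, 0.2143, 0.2857, 0.2571]
t=2: π = [0.2265, 0.2224, 0.2367, 0.3143]
t=3: π = [0.2230, 0.2096, 0.2624, 0.3050]
t=4: π = [0.2295, 0.2141, 0.2524, 0.3040]

π = [0.2295, 0.2141, 0.2524, 0.3040]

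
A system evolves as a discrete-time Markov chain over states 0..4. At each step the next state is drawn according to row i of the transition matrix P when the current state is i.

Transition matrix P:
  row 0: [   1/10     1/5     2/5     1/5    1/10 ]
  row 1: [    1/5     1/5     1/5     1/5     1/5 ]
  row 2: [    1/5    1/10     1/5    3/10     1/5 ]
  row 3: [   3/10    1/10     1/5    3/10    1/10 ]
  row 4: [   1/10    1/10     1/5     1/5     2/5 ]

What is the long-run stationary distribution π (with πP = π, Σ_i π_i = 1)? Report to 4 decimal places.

Balance equations π_j = Σ_i π_i·P[i][j]:
  π_0 = 1/10·π_0 + 1/5·π_1 + 1/5·π_2 + 3/10·π_3 + 1/10·π_4
  π_1 = 1/5·π_0 + 1/5·π_1 + 1/10·π_2 + 1/10·π_3 + 1/10·π_4
  π_2 = 2/5·π_0 + 1/5·π_1 + 1/5·π_2 + 1/5·π_3 + 1/5·π_4
  π_3 = 1/5·π_0 + 1/5·π_1 + 3/10·π_2 + 3/10·π_3 + 1/5·π_4
  normalize: π_0 + π_1 + π_2 + π_3 + π_4 = 1
Solving the linear system gives exactly π = [81/434, 515/3906, 103/434, 971/3906, 382/1953].

π = [0.1866, 0.1318, 0.2373, 0.2486, 0.1956]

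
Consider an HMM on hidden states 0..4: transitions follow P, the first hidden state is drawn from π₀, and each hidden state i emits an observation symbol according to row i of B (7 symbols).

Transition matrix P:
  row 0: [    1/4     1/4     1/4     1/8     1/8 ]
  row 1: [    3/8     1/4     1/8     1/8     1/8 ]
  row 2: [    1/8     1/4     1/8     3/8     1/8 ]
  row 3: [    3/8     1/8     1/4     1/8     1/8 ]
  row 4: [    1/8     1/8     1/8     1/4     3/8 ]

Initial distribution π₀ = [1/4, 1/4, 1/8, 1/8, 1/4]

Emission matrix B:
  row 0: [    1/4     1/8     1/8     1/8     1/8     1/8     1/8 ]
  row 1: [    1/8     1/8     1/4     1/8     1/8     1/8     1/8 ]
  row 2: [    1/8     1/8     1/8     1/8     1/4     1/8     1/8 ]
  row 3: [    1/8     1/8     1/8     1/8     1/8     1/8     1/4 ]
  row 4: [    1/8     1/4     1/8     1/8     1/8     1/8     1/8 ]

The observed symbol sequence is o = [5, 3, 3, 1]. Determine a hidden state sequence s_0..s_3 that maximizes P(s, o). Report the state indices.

path = [4, 4, 4, 4]

t=0: δ = [3.125e-02, 3.125e-02, 1.562e-02, 1.562e-02, 3.125e-02]  (obs o_0=5)
t=1: δ = [1.465e-03, 9.766e-04, 9.766e-04, 9.766e-04, 1.465e-03]  ψ = [1, 0, 0, 4, 4]  (obs o_1=3)
t=2: δ = [4.578e-05, 4.578e-05, 4.578e-05, 4.578e-05, 6.866e-05]  ψ = [0, 0, 0, 2, 4]  (obs o_2=3)
t=3: δ = [2.146e-06, 1.431e-06, 1.431e-06, 2.146e-06, 6.437e-06]  ψ = [1, 0, 0, 2, 4]  (obs o_3=1)
backtrack: best end state = 4; path = [4, 4, 4, 4]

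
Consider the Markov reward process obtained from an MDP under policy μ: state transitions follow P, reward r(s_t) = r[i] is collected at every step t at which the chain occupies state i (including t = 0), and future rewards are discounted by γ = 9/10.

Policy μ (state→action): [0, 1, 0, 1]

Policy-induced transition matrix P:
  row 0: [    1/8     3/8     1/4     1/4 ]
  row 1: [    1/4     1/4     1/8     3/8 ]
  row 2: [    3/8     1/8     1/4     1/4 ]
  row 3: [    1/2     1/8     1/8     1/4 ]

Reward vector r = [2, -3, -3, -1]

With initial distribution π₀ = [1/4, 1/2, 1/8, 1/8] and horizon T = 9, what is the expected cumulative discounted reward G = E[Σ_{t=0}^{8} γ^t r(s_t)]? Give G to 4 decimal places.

t=0: π = [0.2500, 0.5000, 0.1250, 0.1250], E[r] = -1.5000, γ^t·E[r] = -1.500000, running G = -1.500000
t=1: π = [0.2656, 0.2500, 0.1719, 0.3125], E[r] = -1.0469, γ^t·E[r] = -0.942188, running G = -2.442188
t=2: π = [0.3164, 0.2227, 0.1797, 0.2813], E[r] = -0.8555, γ^t·E[r] = -0.692930, running G = -3.135117
t=3: π = [0.3032, 0.2319, 0.1870, 0.2778], E[r] = -0.9282, γ^t·E[r] = -0.676674, running G = -3.811792
t=4: π = [0.3049, 0.2298, 0.1863, 0.2790], E[r] = -0.9174, γ^t·E[r] = -0.601879, running G = -4.413670
t=5: π = [0.3049, 0.2300, 0.1864, 0.2787], E[r] = -0.9180, γ^t·E[r] = -0.542051, running G = -4.955722
t=6: π = [0.3049, 0.2300, 0.1864, 0.2787], E[r] = -0.9182, γ^t·E[r] = -0.487957, running G = -5.443678
t=7: π = [0.3049, 0.2300, 0.1864, 0.2787], E[r] = -0.9181, γ^t·E[r] = -0.439128, running G = -5.882807
t=8: π = [0.3049, 0.2300, 0.1864, 0.2787], E[r] = -0.9181, γ^t·E[r] = -0.395220, running G = -6.278027

G = -6.2780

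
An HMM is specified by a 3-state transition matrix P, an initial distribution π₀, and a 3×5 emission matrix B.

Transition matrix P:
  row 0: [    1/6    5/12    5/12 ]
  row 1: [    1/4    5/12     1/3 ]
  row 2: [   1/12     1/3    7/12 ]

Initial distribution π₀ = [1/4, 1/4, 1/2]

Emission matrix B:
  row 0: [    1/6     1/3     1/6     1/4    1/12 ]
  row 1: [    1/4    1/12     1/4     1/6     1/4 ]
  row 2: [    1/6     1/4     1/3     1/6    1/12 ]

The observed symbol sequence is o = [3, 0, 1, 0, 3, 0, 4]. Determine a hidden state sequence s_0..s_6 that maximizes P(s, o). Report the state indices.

t=0: δ = [6.250e-02, 4.167e-02, 8.333e-02]  (obs o_0=3)
t=1: δ = [1.736e-03, 6.944e-03, 8.102e-03]  ψ = [0, 2, 2]  (obs o_1=0)
t=2: δ = [5.787e-04, 2.411e-04, 1.182e-03]  ψ = [1, 1, 2]  (obs o_2=1)
t=3: δ = [1.641e-05, 9.846e-05, 1.149e-04]  ψ = [2, 2, 2]  (obs o_3=0)
t=4: δ = [6.154e-06, 6.838e-06, 1.117e-05]  ψ = [1, 1, 2]  (obs o_4=3)
t=5: δ = [2.849e-07, 9.307e-07, 1.086e-06]  ψ = [1, 2, 2]  (obs o_5=0)
t=6: δ = [1.939e-08, 9.694e-08, 5.278e-08]  ψ = [1, 1, 2]  (obs o_6=4)
backtrack: best end state = 1; path = [2, 2, 2, 2, 2, 1, 1]

path = [2, 2, 2, 2, 2, 1, 1]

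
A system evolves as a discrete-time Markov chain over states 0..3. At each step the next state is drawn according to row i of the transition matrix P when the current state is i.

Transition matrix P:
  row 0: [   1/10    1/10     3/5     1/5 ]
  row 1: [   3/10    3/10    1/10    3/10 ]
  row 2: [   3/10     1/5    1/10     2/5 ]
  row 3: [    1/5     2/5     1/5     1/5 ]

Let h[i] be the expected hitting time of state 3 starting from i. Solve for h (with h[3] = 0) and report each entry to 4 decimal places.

h = [3.5014, 3.3613, 3.0252, 0.0000]

First-step conditioning: h[3] = 0; for i ≠ 3, h[i] = 1 + Σ_k P[i][k]·h[k].
  h[0] = 1 + 1/10·h[0] + 1/10·h[1] + 3/5·h[2]
  h[1] = 1 + 3/10·h[0] + 3/10·h[1] + 1/10·h[2]
  h[2] = 1 + 3/10·h[0] + 1/5·h[1] + 1/10·h[2]
Solving the 3×3 linear system over states ≠ 3 gives exactly h = [1250/357, 400/119, 360/119, 0] (h[3] = 0 is the target).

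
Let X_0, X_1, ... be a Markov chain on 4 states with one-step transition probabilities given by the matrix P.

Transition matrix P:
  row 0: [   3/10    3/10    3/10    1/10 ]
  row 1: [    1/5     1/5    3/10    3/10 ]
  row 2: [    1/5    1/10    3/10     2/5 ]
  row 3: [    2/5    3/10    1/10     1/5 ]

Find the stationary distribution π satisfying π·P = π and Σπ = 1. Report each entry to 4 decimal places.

π = [0.2767, 0.2271, 0.2510, 0.2452]

Balance equations π_j = Σ_i π_i·P[i][j]:
  π_0 = 3/10·π_0 + 1/5·π_1 + 1/5·π_2 + 2/5·π_3
  π_1 = 3/10·π_0 + 1/5·π_1 + 1/10·π_2 + 3/10·π_3
  π_2 = 3/10·π_0 + 3/10·π_1 + 3/10·π_2 + 1/10·π_3
  normalize: π_0 + π_1 + π_2 + π_3 = 1
Solving the linear system gives exactly π = [145/524, 119/524, 263/1048, 257/1048].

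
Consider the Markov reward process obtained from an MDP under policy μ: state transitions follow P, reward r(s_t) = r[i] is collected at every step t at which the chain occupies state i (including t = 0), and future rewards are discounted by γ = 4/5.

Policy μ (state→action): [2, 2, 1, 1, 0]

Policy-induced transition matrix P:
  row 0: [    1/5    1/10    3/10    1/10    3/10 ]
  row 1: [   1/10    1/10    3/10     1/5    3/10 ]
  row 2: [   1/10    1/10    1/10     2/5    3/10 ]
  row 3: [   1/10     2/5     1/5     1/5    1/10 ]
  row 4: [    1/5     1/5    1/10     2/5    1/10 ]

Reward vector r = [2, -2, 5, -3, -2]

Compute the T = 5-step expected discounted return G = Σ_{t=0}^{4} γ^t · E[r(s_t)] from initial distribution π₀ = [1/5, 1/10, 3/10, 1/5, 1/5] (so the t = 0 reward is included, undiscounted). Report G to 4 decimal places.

G = -0.2521

t=0: π = [0.2000, 0.1000, 0.3000, 0.2000, 0.2000], E[r] = 0.7000, γ^t·E[r] = 0.700000, running G = 0.700000
t=1: π = [0.1400, 0.1800, 0.1800, 0.2800, 0.2200], E[r] = -0.4600, γ^t·E[r] = -0.368000, running G = 0.332000
t=2: π = [0.1360, 0.2060, 0.1920, 0.2660, 0.2000], E[r] = -0.3780, γ^t·E[r] = -0.241920, running G = 0.090080
t=3: π = [0.1336, 0.1998, 0.1950, 0.2648, 0.2068], E[r] = -0.3654, γ^t·E[r] = -0.187085, running G = -0.097005
t=4: π = [0.1340, 0.2001, 0.1932, 0.2670, 0.2057], E[r] = -0.3787, γ^t·E[r] = -0.155124, running G = -0.252129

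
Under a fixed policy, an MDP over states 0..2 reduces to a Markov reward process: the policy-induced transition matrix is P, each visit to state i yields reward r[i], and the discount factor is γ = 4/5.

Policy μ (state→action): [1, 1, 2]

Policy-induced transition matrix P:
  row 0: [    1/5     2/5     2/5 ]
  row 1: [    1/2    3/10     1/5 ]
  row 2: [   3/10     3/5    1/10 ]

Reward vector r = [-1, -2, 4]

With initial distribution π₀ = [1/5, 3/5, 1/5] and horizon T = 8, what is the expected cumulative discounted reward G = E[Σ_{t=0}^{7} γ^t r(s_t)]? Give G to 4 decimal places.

G = -1.2234

t=0: π = [0.2000, 0.6000, 0.2000], E[r] = -0.6000, γ^t·E[r] = -0.600000, running G = -0.600000
t=1: π = [0.4000, 0.3800, 0.2200], E[r] = -0.2800, γ^t·E[r] = -0.224000, running G = -0.824000
t=2: π = [0.3360, 0.4060, 0.2580], E[r] = -0.1160, γ^t·E[r] = -0.074240, running G = -0.898240
t=3: π = [0.3476, 0.4110, 0.2414], E[r] = -0.2040, γ^t·E[r] = -0.104448, running G = -1.002688
t=4: π = [0.3474, 0.4072, 0.2454], E[r] = -0.1803, γ^t·E[r] = -0.073843, running G = -1.076531
t=5: π = [0.3467, 0.4084, 0.2450], E[r] = -0.1836, γ^t·E[r] = -0.060165, running G = -1.136695
t=6: π = [0.3470, 0.4082, 0.2448], E[r] = -0.1839, γ^t·E[r] = -0.048218, running G = -1.184913
t=7: π = [0.3469, 0.4082, 0.2449], E[r] = -0.1836, γ^t·E[r] = -0.038498, running G = -1.223411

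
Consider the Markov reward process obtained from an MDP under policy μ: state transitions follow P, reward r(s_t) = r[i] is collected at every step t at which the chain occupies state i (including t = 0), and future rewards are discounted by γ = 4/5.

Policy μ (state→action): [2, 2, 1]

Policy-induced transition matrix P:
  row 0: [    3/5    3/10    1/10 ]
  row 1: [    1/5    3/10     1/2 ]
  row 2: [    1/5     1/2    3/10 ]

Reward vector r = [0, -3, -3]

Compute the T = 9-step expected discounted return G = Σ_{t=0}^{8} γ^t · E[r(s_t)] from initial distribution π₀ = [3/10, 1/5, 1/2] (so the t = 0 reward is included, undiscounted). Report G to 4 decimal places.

t=0: π = [0.3000, 0.2000, 0.5000], E[r] = -2.1000, γ^t·E[r] = -2.100000, running G = -2.100000
t=1: π = [0.3200, 0.4000, 0.2800], E[r] = -2.0400, γ^t·E[r] = -1.632000, running G = -3.732000
t=2: π = [0.3280, 0.3560, 0.3160], E[r] = -2.0160, γ^t·E[r] = -1.290240, running G = -5.022240
t=3: π = [0.3312, 0.3632, 0.3056], E[r] = -2.0064, γ^t·E[r] = -1.027277, running G = -6.049517
t=4: π = [0.3325, 0.3611, 0.3064], E[r] = -2.0026, γ^t·E[r] = -0.820249, running G = -6.869765
t=5: π = [0.3330, 0.3613, 0.3057], E[r] = -2.0010, γ^t·E[r] = -0.655696, running G = -7.525461
t=6: π = [0.3332, 0.3611, 0.3057], E[r] = -2.0004, γ^t·E[r] = -0.524395, running G = -8.049856
t=7: π = [0.3333, 0.3611, 0.3056], E[r] = -2.0002, γ^t·E[r] = -0.419465, running G = -8.469321
t=8: π = [0.3333, 0.3611, 0.3056], E[r] = -2.0001, γ^t·E[r] = -0.335555, running G = -8.804876

G = -8.8049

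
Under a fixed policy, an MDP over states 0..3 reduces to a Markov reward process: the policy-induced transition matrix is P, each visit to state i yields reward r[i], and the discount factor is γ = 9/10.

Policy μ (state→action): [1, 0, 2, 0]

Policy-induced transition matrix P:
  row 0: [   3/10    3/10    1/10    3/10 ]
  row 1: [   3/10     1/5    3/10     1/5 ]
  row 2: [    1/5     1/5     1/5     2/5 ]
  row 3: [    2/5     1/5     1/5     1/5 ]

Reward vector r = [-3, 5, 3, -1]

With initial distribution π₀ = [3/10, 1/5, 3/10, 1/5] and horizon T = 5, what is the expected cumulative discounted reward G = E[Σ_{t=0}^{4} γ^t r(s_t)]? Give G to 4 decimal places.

G = 2.4794

t=0: π = [0.3000, 0.2000, 0.3000, 0.2000], E[r] = 0.8000, γ^t·E[r] = 0.800000, running G = 0.800000
t=1: π = [0.2900, 0.2300, 0.1900, 0.2900], E[r] = 0.5600, γ^t·E[r] = 0.504000, running G = 1.304000
t=2: π = [0.3100, 0.2290, 0.1940, 0.2670], E[r] = 0.5300, γ^t·E[r] = 0.429300, running G = 1.733300
t=3: π = [0.3073, 0.2310, 0.1919, 0.2698], E[r] = 0.5390, γ^t·E[r] = 0.392931, running G = 2.126231
t=4: π = [0.3078, 0.2307, 0.1924, 0.2691], E[r] = 0.5383, γ^t·E[r] = 0.353166, running G = 2.479397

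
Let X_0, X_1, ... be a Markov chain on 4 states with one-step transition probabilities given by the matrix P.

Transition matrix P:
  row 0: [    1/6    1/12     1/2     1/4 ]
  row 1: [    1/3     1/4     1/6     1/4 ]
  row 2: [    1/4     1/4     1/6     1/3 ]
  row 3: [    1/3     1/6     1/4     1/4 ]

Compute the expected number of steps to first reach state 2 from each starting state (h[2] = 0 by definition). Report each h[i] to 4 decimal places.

First-step conditioning: h[2] = 0; for i ≠ 2, h[i] = 1 + Σ_k P[i][k]·h[k].
  h[0] = 1 + 1/6·h[0] + 1/12·h[1] + 1/4·h[3]
  h[1] = 1 + 1/3·h[0] + 1/4·h[1] + 1/4·h[3]
  h[3] = 1 + 1/3·h[0] + 1/6·h[1] + 1/4·h[3]
Solving the 3×3 linear system over states ≠ 2 gives exactly h = [48/19, 336/95, 0, 308/95] (h[2] = 0 is the target).

h = [2.5263, 3.5368, 0.0000, 3.2421]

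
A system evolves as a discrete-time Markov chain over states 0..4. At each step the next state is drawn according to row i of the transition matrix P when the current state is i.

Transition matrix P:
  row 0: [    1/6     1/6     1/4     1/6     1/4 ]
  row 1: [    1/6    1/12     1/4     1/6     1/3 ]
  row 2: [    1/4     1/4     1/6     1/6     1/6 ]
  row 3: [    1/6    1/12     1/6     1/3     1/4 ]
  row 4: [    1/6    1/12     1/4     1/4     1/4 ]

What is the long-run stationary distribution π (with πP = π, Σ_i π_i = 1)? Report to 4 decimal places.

π = [0.1845, 0.1343, 0.2135, 0.2243, 0.2434]

Balance equations π_j = Σ_i π_i·P[i][j]:
  π_0 = 1/6·π_0 + 1/6·π_1 + 1/4·π_2 + 1/6·π_3 + 1/6·π_4
  π_1 = 1/6·π_0 + 1/12·π_1 + 1/4·π_2 + 1/12·π_3 + 1/12·π_4
  π_2 = 1/4·π_0 + 1/4·π_1 + 1/6·π_2 + 1/6·π_3 + 1/4·π_4
  π_3 = 1/6·π_0 + 1/6·π_1 + 1/6·π_2 + 1/3·π_3 + 1/4·π_4
  normalize: π_0 + π_1 + π_2 + π_3 + π_4 = 1
Solving the linear system gives exactly π = [3765/20411, 2741/20411, 4358/20411, 4579/20411, 4968/20411].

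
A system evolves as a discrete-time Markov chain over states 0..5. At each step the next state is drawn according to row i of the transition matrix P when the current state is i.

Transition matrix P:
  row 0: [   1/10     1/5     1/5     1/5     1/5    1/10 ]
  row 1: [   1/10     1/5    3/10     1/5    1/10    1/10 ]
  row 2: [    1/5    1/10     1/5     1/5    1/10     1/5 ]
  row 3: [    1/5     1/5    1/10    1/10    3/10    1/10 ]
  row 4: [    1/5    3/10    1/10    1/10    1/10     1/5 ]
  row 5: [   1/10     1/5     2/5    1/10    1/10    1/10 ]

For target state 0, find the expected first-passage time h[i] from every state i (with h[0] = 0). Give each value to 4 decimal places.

h = [0.0000, 6.5723, 5.9746, 5.9961, 6.0920, 6.5701]

First-step conditioning: h[0] = 0; for i ≠ 0, h[i] = 1 + Σ_k P[i][k]·h[k].
  h[1] = 1 + 1/5·h[1] + 3/10·h[2] + 1/5·h[3] + 1/10·h[4] + 1/10·h[5]
  h[2] = 1 + 1/10·h[1] + 1/5·h[2] + 1/5·h[3] + 1/10·h[4] + 1/5·h[5]
  h[3] = 1 + 1/5·h[1] + 1/10·h[2] + 1/10·h[3] + 3/10·h[4] + 1/10·h[5]
  h[4] = 1 + 3/10·h[1] + 1/10·h[2] + 1/10·h[3] + 1/10·h[4] + 1/5·h[5]
  h[5] = 1 + 1/5·h[1] + 2/5·h[2] + 1/10·h[3] + 1/10·h[4] + 1/10·h[5]
Solving the 5×5 linear system over states ≠ 0 gives exactly h = [0, 30515/4643, 27740/4643, 27840/4643, 28285/4643, 30505/4643] (h[0] = 0 is the target).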